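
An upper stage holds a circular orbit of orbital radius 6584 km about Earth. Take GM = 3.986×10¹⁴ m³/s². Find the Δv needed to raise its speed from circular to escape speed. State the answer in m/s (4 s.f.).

Δv ≈ 3223 m/s

r = 6584 km = 6.584×10⁶ m.
Circular speed v_c = √(μ/r) = 7781 m/s.
Escape speed v_esc = √(2μ/r) = √2 × v_c = 11000 m/s.
Δv = v_esc − v_c = 3223 m/s.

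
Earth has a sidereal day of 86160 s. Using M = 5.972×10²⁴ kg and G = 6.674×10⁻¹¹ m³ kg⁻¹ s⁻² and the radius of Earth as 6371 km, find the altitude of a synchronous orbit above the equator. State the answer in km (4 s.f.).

μ = GM = 6.674×10⁻¹¹ × 5.972×10²⁴ = 3.986×10¹⁴ m³/s².
A synchronous orbit has period T, so by Kepler's third law a = (μT²/4π²)^(1/3).
μT²/4π² = 3.986×10¹⁴ × (8.616×10⁴)² / 39.48 = 7.495×10²² m³.
a = 4.216×10⁷ m = 42162 km.
Altitude h = a − R = 42162 − 6371 = 35791 km.

h_sync ≈ 35790 km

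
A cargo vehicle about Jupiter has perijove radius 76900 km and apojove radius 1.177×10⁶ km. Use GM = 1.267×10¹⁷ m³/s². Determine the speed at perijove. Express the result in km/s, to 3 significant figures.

v ≈ 55.6 km/s

Semi-major axis a = (r_p + r_a)/2 = 6.2695×10⁵ km = 6.270×10⁸ m.
Vis-viva: v² = μ(2/r − 1/a) = 1.267×10¹⁷ × (2.601×10⁻⁸ − 1.595×10⁻⁹) = 3.093×10⁹ m²/s².
v = 55620 m/s = 55.62 km/s.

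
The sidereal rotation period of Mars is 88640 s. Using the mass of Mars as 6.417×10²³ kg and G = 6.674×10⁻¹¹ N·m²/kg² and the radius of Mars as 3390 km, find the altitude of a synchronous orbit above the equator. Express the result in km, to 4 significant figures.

h_sync ≈ 17040 km

μ = GM = 6.674×10⁻¹¹ × 6.417×10²³ = 4.283×10¹³ m³/s².
A synchronous orbit has period T, so by Kepler's third law a = (μT²/4π²)^(1/3).
μT²/4π² = 4.283×10¹³ × (8.864×10⁴)² / 39.48 = 8.524×10²¹ m³.
a = 2.043×10⁷ m = 20427 km.
Altitude h = a − R = 20427 − 3390 = 17037 km.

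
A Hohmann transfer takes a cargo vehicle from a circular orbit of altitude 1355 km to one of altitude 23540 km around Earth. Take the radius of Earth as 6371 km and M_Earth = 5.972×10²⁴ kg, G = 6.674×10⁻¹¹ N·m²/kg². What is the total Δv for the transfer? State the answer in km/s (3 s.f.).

μ = GM = 6.674×10⁻¹¹ × 5.972×10²⁴ = 3.986×10¹⁴ m³/s².
r₁ = 6371 + 1355 = 7726.0 km = 7.7260×10⁶ m.
r₂ = 6371 + 23540 = 29911 km = 2.9911×10⁷ m.
Transfer ellipse a_t = (r₁ + r₂)/2 = 1.882×10⁷ m.
At r₁: circular v_c1 = √(μ/r₁) = 7183 m/s; transfer-perigee v_p = √[μ(2/r₁ − 1/a_t)] = 9055 m/s.
Δv₁ = v_p − v_c1 = 1873 m/s.
At r₂: circular v_c2 = √(μ/r₂) = 3650 m/s; transfer-apogee v_a = √[μ(2/r₂ − 1/a_t)] = 2339 m/s.
Δv₂ = v_c2 − v_a = 1311 m/s.
Total Δv = Δv₁ + Δv₂ = 3184 m/s = 3.184 km/s.

Δv_total ≈ 3.18 km/s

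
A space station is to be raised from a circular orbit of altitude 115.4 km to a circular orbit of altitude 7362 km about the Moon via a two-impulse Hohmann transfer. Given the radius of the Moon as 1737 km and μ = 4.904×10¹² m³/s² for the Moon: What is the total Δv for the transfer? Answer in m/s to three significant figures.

r₁ = 1737 + 115.4 = 1852.4 km = 1.8524×10⁶ m.
r₂ = 1737 + 7362 = 9099.0 km = 9.0990×10⁶ m.
Transfer ellipse a_t = (r₁ + r₂)/2 = 5.476×10⁶ m.
At r₁: circular v_c1 = √(μ/r₁) = 1627 m/s; transfer-perilune v_p = √[μ(2/r₁ − 1/a_t)] = 2097 m/s.
Δv₁ = v_p − v_c1 = 470.3 m/s.
At r₂: circular v_c2 = √(μ/r₂) = 734.1 m/s; transfer-apolune v_a = √[μ(2/r₂ − 1/a_t)] = 427.0 m/s.
Δv₂ = v_c2 − v_a = 307.1 m/s.
Total Δv = Δv₁ + Δv₂ = 777.5 m/s.

Δv_total ≈ 777 m/s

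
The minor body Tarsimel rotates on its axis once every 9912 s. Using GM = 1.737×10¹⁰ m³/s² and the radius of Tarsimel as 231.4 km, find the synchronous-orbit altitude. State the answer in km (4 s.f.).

h_sync ≈ 119.6 km

A synchronous orbit has period T, so by Kepler's third law a = (μT²/4π²)^(1/3).
μT²/4π² = 1.737×10¹⁰ × (9.912×10³)² / 39.48 = 4.323×10¹⁶ m³.
a = 3.510×10⁵ m = 350.96 km.
Altitude h = a − R = 350.96 − 231.4 = 119.56 km.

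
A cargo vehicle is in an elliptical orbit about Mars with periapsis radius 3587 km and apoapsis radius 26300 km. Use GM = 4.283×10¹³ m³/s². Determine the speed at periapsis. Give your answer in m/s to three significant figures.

Semi-major axis a = (r_p + r_a)/2 = 14944 km = 1.494×10⁷ m.
Vis-viva: v² = μ(2/r − 1/a) = 4.283×10¹³ × (5.576×10⁻⁷ − 6.692×10⁻⁸) = 2.101×10⁷ m²/s².
v = 4584 m/s.

v ≈ 4580 m/s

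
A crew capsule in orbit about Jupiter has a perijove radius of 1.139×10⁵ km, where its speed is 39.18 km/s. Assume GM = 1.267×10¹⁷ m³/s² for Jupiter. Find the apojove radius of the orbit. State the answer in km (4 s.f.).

r_p = 1.139×10⁸ m.
Specific energy ε = v²/2 − μ/r = -3.448×10⁸ J/kg, so a = −μ/(2ε) = 1.837×10⁸ m.
The apsides satisfy r_p + r_a = 2a, so the apojove radius is 2a − r_p = 2.535×10⁸ m = 2.5351×10⁵ km.

apojove radius ≈ 2.535×10⁵ km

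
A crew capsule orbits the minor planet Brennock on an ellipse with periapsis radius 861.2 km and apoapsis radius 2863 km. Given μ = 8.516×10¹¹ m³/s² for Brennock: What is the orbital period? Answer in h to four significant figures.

T ≈ 4.806 h

Semi-major axis a = (r_p + r_a)/2 = (861.20 + 2863.0)/2 = 1862.1 km = 1.862×10⁶ m.
By Kepler's third law T = 2π√(a³/μ) = 2π × 2.754×10³ = 1.730×10⁴ s.
= 4.806 h.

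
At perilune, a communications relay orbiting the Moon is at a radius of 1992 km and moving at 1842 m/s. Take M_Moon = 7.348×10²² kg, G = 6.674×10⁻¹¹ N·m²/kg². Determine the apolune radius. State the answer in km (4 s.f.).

apolune radius ≈ 4415 km

μ = GM = 6.674×10⁻¹¹ × 7.348×10²² = 4.904×10¹² m³/s².
r_p = 1.992×10⁶ m.
Specific energy ε = v²/2 − μ/r = -7.654×10⁵ J/kg, so a = −μ/(2ε) = 3.204×10⁶ m.
The apsides satisfy r_p + r_a = 2a, so the apolune radius is 2a − r_p = 4.415×10⁶ m = 4415.2 km.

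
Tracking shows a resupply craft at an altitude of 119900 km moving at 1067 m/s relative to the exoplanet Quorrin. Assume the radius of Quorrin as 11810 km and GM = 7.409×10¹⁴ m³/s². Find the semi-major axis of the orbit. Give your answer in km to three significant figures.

r = 11810 + 119900 = 1.3171×10⁵ km = 1.317×10⁸ m.
Vis-viva rearranged: 1/a = 2/r − v²/μ = 1.518×10⁻⁸ − 1.537×10⁻⁹ = 1.365×10⁻⁸ m⁻¹.
a = 7.327×10⁷ m = 73269 km.

a ≈ 73300 km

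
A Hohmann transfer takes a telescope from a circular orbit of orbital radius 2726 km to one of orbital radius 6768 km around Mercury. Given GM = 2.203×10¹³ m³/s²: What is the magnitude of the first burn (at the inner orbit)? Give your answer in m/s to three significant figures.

r₁ = 2726 km = 2.726×10⁶ m.
r₂ = 6768 km = 6.768×10⁶ m.
Transfer ellipse a_t = (r₁ + r₂)/2 = 4.747×10⁶ m.
At r₁: circular v_c1 = √(μ/r₁) = 2843 m/s; transfer-periherm v_p = √[μ(2/r₁ − 1/a_t)] = 3394 m/s.
Δv₁ = v_p − v_c1 = 551.6 m/s.

Δv ≈ 552 m/s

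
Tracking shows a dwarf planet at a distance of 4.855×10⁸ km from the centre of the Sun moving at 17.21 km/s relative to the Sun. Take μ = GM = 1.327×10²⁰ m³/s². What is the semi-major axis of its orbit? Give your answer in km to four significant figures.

r = 4.855×10¹¹ m.
Vis-viva rearranged: 1/a = 2/r − v²/μ = 4.119×10⁻¹² − 2.232×10⁻¹² = 1.887×10⁻¹² m⁻¹.
a = 5.298×10¹¹ m = 5.2981×10⁸ km.

a ≈ 5.298×10⁸ km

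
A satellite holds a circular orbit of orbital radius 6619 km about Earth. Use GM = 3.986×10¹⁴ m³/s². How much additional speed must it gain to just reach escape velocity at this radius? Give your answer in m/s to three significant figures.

r = 6619 km = 6.619×10⁶ m.
Circular speed v_c = √(μ/r) = 7760 m/s.
Escape speed v_esc = √(2μ/r) = √2 × v_c = 10970 m/s.
Δv = v_esc − v_c = 3214 m/s.

Δv ≈ 3210 m/s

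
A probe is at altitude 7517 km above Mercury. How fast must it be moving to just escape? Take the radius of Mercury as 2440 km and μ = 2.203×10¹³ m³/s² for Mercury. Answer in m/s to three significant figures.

r = 2440 + 7517 = 9957.0 km = 9.9570×10⁶ m.
Escape speed v_esc = √(2μ/r) = √(2 × 2.203×10¹³ / 9.957×10⁶) = √(4.425×10⁶) = 2104 m/s.

v_esc ≈ 2100 m/s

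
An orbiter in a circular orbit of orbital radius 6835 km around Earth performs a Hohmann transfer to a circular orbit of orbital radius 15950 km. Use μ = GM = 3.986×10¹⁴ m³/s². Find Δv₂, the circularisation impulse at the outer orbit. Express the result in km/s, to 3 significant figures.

r₁ = 6835 km = 6.835×10⁶ m.
r₂ = 15950 km = 1.595×10⁷ m.
Transfer ellipse a_t = (r₁ + r₂)/2 = 1.139×10⁷ m.
At r₁: circular v_c1 = √(μ/r₁) = 7637 m/s; transfer-perigee v_p = √[μ(2/r₁ − 1/a_t)] = 9036 m/s.
At r₂: circular v_c2 = √(μ/r₂) = 4999 m/s; transfer-apogee v_a = √[μ(2/r₂ − 1/a_t)] = 3872 m/s.
Δv₂ = v_c2 − v_a = 1127 m/s.
= 1.127 km/s.

Δv ≈ 1.13 km/s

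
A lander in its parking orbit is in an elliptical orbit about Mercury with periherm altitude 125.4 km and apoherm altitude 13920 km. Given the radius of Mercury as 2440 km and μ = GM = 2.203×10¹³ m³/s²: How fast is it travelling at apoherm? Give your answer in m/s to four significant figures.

v ≈ 604.2 m/s

r_p = 2440 + 125.4 = 2565.4 km = 2.5654×10⁶ m.
r_a = 2440 + 13920 = 16360 km = 1.6360×10⁷ m.
Semi-major axis a = (r_p + r_a)/2 = 9462.7 km = 9.463×10⁶ m.
Vis-viva: v² = μ(2/r − 1/a) = 2.203×10¹³ × (1.222×10⁻⁷ − 1.057×10⁻⁷) = 3.651×10⁵ m²/s².
v = 604.2 m/s.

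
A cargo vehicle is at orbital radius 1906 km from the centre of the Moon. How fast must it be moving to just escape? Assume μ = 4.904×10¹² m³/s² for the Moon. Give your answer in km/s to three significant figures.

r = 1906 km = 1.906×10⁶ m.
Escape speed v_esc = √(2μ/r) = √(2 × 4.904×10¹² / 1.906×10⁶) = √(5.146×10⁶) = 2268 m/s.
= 2.268 km/s.

v_esc ≈ 2.27 km/s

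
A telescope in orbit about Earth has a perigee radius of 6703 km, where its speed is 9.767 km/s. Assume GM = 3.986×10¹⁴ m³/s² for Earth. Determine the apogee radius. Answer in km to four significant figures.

r_p = 6.703×10⁶ m.
Specific energy ε = v²/2 − μ/r = -1.177×10⁷ J/kg, so a = −μ/(2ε) = 1.693×10⁷ m.
The apsides satisfy r_p + r_a = 2a, so the apogee radius is 2a − r_p = 2.717×10⁷ m = 27166 km.

apogee radius ≈ 27170 km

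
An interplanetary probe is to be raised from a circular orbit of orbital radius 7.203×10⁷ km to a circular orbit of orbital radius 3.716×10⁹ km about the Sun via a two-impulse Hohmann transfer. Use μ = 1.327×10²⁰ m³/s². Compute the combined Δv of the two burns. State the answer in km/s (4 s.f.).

r₁ = 7.203×10⁷ km = 7.203×10¹⁰ m.
r₂ = 3.716×10⁹ km = 3.716×10¹² m.
Transfer ellipse a_t = (r₁ + r₂)/2 = 1.894×10¹² m.
At r₁: circular v_c1 = √(μ/r₁) = 42920 m/s; transfer-perihelion v_p = √[μ(2/r₁ − 1/a_t)] = 60120 m/s.
Δv₁ = v_p − v_c1 = 17200 m/s.
At r₂: circular v_c2 = √(μ/r₂) = 5976 m/s; transfer-aphelion v_a = √[μ(2/r₂ − 1/a_t)] = 1165 m/s.
Δv₂ = v_c2 − v_a = 4810 m/s.
Total Δv = Δv₁ + Δv₂ = 22010 m/s = 22.01 km/s.

Δv_total ≈ 22.01 km/s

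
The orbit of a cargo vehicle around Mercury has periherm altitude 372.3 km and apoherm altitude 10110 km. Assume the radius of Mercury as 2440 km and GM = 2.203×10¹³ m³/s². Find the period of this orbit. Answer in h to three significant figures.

T ≈ 7.92 h

r_p = 2440 + 372.3 = 2812.3 km = 2.8123×10⁶ m.
r_a = 2440 + 10110 = 12550 km = 1.2550×10⁷ m.
Semi-major axis a = (r_p + r_a)/2 = (2812.3 + 12550)/2 = 7681.1 km = 7.681×10⁶ m.
By Kepler's third law T = 2π√(a³/μ) = 2π × 4.536×10³ = 2.850×10⁴ s.
= 7.916 h.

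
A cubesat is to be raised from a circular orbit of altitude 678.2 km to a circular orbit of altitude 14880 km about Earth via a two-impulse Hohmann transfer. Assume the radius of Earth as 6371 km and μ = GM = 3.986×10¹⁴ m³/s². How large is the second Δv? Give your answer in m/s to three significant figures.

r₁ = 6371 + 678.2 = 7049.2 km = 7.0492×10⁶ m.
r₂ = 6371 + 14880 = 21251 km = 2.1251×10⁷ m.
Transfer ellipse a_t = (r₁ + r₂)/2 = 1.415×10⁷ m.
At r₁: circular v_c1 = √(μ/r₁) = 7520 m/s; transfer-perigee v_p = √[μ(2/r₁ − 1/a_t)] = 9215 m/s.
At r₂: circular v_c2 = √(μ/r₂) = 4331 m/s; transfer-apogee v_a = √[μ(2/r₂ − 1/a_t)] = 3057 m/s.
Δv₂ = v_c2 − v_a = 1274 m/s.

Δv ≈ 1270 m/s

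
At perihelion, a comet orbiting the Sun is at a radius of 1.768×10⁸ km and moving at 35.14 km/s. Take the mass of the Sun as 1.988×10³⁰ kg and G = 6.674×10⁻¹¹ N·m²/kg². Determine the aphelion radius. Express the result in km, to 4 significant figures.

aphelion radius ≈ 8.205×10⁸ km

μ = GM = 6.674×10⁻¹¹ × 1.988×10³⁰ = 1.327×10²⁰ m³/s².
r_p = 1.768×10¹¹ m.
Specific energy ε = v²/2 − μ/r = -1.330×10⁸ J/kg, so a = −μ/(2ε) = 4.987×10¹¹ m.
The apsides satisfy r_p + r_a = 2a, so the aphelion radius is 2a − r_p = 8.205×10¹¹ m = 8.2050×10⁸ km.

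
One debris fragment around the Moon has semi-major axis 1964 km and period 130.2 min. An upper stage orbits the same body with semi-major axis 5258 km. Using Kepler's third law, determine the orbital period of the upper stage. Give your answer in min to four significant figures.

T₂ ≈ 570.3 min

Kepler's third law: T² ∝ a³, so T₂ = T₁ (a₂/a₁)^(3/2).
a₂/a₁ = 2.677, (a₂/a₁)^(3/2) = 4.380.
T₂ = 130.2 × 4.380 = 570.3 min.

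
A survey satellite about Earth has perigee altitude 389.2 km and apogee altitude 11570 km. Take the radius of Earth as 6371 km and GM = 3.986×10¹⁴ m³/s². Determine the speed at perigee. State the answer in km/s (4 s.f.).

r_p = 6371 + 389.2 = 6760.2 km = 6.7602×10⁶ m.
r_a = 6371 + 11570 = 17941 km = 1.7941×10⁷ m.
Semi-major axis a = (r_p + r_a)/2 = 12351 km = 1.235×10⁷ m.
Vis-viva: v² = μ(2/r − 1/a) = 3.986×10¹⁴ × (2.958×10⁻⁷ − 8.097×10⁻⁸) = 8.565×10⁷ m²/s².
v = 9255 m/s = 9.255 km/s.

v ≈ 9.255 km/s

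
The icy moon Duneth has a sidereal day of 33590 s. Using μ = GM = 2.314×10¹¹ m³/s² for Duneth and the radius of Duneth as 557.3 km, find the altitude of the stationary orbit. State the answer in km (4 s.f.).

h_sync ≈ 1320 km

A synchronous orbit has period T, so by Kepler's third law a = (μT²/4π²)^(1/3).
μT²/4π² = 2.314×10¹¹ × (3.359×10⁴)² / 39.48 = 6.613×10¹⁸ m³.
a = 1.877×10⁶ m = 1877.0 km.
Altitude h = a − R = 1877.0 − 557.3 = 1319.7 km.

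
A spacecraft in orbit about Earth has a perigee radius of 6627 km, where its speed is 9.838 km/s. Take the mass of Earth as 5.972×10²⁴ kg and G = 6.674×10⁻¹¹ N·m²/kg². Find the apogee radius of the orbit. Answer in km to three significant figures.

apogee radius ≈ 27300 km

μ = GM = 6.674×10⁻¹¹ × 5.972×10²⁴ = 3.986×10¹⁴ m³/s².
r_p = 6.627×10⁶ m.
Specific energy ε = v²/2 − μ/r = -1.175×10⁷ J/kg, so a = −μ/(2ε) = 1.696×10⁷ m.
The apsides satisfy r_p + r_a = 2a, so the apogee radius is 2a − r_p = 2.729×10⁷ m = 27293 km.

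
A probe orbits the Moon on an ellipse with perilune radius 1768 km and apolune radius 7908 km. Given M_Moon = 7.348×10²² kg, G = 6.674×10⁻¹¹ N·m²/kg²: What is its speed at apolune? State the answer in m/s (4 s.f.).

μ = GM = 6.674×10⁻¹¹ × 7.348×10²² = 4.904×10¹² m³/s².
Semi-major axis a = (r_p + r_a)/2 = 4838.0 km = 4.838×10⁶ m.
Vis-viva: v² = μ(2/r − 1/a) = 4.904×10¹² × (2.529×10⁻⁷ − 2.067×10⁻⁷) = 2.266×10⁵ m²/s².
v = 476.0 m/s.

v ≈ 476.0 m/s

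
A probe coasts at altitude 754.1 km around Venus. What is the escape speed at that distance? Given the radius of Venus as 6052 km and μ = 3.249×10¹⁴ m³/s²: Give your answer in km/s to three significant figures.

r = 6052 + 754.1 = 6806.1 km = 6.8061×10⁶ m.
Escape speed v_esc = √(2μ/r) = √(2 × 3.249×10¹⁴ / 6.806×10⁶) = √(9.547×10⁷) = 9771 m/s.
= 9.771 km/s.

v_esc ≈ 9.77 km/s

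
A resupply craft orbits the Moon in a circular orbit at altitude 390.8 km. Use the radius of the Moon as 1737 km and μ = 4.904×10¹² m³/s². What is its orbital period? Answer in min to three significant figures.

T ≈ 147 min

r = 1737 + 390.8 = 2127.8 km = 2.1278×10⁶ m.
Kepler's third law: T = 2π√(r³/μ) = 2π√((2.128×10⁶)³ / 4.904×10¹²).
r³/μ = 1.964×10⁶ s², so T = 2π × 1.402×10³ = 8.806×10³ s.
Converting: 8.806×10³ s ÷ 60.00 = 146.8 min.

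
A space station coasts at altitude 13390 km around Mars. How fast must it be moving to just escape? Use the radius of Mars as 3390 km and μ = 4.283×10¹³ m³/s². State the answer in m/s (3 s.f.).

v_esc ≈ 2260 m/s

r = 3390 + 13390 = 16780 km = 1.6780×10⁷ m.
Escape speed v_esc = √(2μ/r) = √(2 × 4.283×10¹³ / 1.678×10⁷) = √(5.105×10⁶) = 2259 m/s.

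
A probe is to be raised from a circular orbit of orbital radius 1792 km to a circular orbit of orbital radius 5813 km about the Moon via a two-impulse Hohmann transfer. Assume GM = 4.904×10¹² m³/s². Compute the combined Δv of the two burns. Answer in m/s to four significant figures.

r₁ = 1792 km = 1.792×10⁶ m.
r₂ = 5813 km = 5.813×10⁶ m.
Transfer ellipse a_t = (r₁ + r₂)/2 = 3.802×10⁶ m.
At r₁: circular v_c1 = √(μ/r₁) = 1654 m/s; transfer-perilune v_p = √[μ(2/r₁ − 1/a_t)] = 2045 m/s.
Δv₁ = v_p − v_c1 = 391.1 m/s.
At r₂: circular v_c2 = √(μ/r₂) = 918.5 m/s; transfer-apolune v_a = √[μ(2/r₂ − 1/a_t)] = 630.5 m/s.
Δv₂ = v_c2 − v_a = 288.0 m/s.
Total Δv = Δv₁ + Δv₂ = 679.1 m/s.

Δv_total ≈ 679.1 m/s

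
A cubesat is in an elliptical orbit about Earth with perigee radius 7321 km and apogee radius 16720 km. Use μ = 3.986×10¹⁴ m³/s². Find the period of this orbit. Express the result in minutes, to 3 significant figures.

Semi-major axis a = (r_p + r_a)/2 = (7321.0 + 16720)/2 = 12020 km = 1.202×10⁷ m.
By Kepler's third law T = 2π√(a³/μ) = 2π × 2.087×10³ = 1.312×10⁴ s.
= 218.6 minutes.

T ≈ 219 minutes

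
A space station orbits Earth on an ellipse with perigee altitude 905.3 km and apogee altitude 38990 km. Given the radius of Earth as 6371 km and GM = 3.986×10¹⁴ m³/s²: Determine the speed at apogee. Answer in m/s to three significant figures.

v ≈ 1560 m/s

r_p = 6371 + 905.3 = 7276.3 km = 7.2763×10⁶ m.
r_a = 6371 + 38990 = 45361 km = 4.5361×10⁷ m.
Semi-major axis a = (r_p + r_a)/2 = 26319 km = 2.632×10⁷ m.
Vis-viva: v² = μ(2/r − 1/a) = 3.986×10¹⁴ × (4.409×10⁻⁸ − 3.800×10⁻⁸) = 2.429×10⁶ m²/s².
v = 1559 m/s.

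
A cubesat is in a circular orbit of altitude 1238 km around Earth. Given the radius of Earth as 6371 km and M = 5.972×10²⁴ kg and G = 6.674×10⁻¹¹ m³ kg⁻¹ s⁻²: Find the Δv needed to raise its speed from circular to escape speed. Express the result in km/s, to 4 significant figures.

μ = GM = 6.674×10⁻¹¹ × 5.972×10²⁴ = 3.986×10¹⁴ m³/s².
r = 6371 + 1238 = 7609.0 km = 7.6090×10⁶ m.
Circular speed v_c = √(μ/r) = 7238 m/s.
Escape speed v_esc = √(2μ/r) = √2 × v_c = 10240 m/s.
Δv = v_esc − v_c = 2998 m/s = 2.998 km/s.

Δv ≈ 2.998 km/s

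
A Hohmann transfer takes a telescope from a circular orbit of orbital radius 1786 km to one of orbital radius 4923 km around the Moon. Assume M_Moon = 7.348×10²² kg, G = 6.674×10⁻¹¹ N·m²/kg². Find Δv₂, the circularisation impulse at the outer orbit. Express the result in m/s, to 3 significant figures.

μ = GM = 6.674×10⁻¹¹ × 7.348×10²² = 4.904×10¹² m³/s².
r₁ = 1786 km = 1.786×10⁶ m.
r₂ = 4923 km = 4.923×10⁶ m.
Transfer ellipse a_t = (r₁ + r₂)/2 = 3.354×10⁶ m.
At r₁: circular v_c1 = √(μ/r₁) = 1657 m/s; transfer-perilune v_p = √[μ(2/r₁ − 1/a_t)] = 2007 m/s.
At r₂: circular v_c2 = √(μ/r₂) = 998.1 m/s; transfer-apolune v_a = √[μ(2/r₂ − 1/a_t)] = 728.3 m/s.
Δv₂ = v_c2 − v_a = 269.8 m/s.

Δv ≈ 270 m/s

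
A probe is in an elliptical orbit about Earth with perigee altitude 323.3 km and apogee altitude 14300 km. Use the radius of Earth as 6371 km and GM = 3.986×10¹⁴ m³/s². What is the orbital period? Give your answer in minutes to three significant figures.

T ≈ 265 minutes

r_p = 6371 + 323.3 = 6694.3 km = 6.6943×10⁶ m.
r_a = 6371 + 14300 = 20671 km = 2.0671×10⁷ m.
Semi-major axis a = (r_p + r_a)/2 = (6694.3 + 20671)/2 = 13683 km = 1.368×10⁷ m.
By Kepler's third law T = 2π√(a³/μ) = 2π × 2.535×10³ = 1.593×10⁴ s.
= 265.5 minutes.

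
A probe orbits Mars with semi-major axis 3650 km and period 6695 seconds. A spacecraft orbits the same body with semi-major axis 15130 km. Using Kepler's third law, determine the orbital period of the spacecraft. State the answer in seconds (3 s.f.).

T₂ ≈ 56500 seconds

Kepler's third law: T² ∝ a³, so T₂ = T₁ (a₂/a₁)^(3/2).
a₂/a₁ = 4.145, (a₂/a₁)^(3/2) = 8.440.
T₂ = 6695 × 8.440 = 56500 seconds.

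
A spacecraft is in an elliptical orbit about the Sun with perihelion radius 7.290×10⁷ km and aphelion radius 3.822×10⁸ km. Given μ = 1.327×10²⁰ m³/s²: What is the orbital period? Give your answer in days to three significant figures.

Semi-major axis a = (r_p + r_a)/2 = (7.2900×10⁷ + 3.8220×10⁸)/2 = 2.2755×10⁸ km = 2.276×10¹¹ m.
By Kepler's third law T = 2π√(a³/μ) = 2π × 9.423×10⁶ = 5.921×10⁷ s.
= 685.2 days.

T ≈ 685 days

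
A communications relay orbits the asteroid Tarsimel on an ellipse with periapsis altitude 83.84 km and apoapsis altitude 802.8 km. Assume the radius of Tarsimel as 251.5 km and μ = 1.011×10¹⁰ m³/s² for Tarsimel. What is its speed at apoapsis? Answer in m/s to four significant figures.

r_p = 251.5 + 83.84 = 335.34 km = 3.3534×10⁵ m.
r_a = 251.5 + 802.8 = 1054.3 km = 1.0543×10⁶ m.
Semi-major axis a = (r_p + r_a)/2 = 694.82 km = 6.948×10⁵ m.
Vis-viva: v² = μ(2/r − 1/a) = 1.011×10¹⁰ × (1.897×10⁻⁶ − 1.439×10⁻⁶) = 4.628×10³ m²/s².
v = 68.03 m/s.

v ≈ 68.03 m/s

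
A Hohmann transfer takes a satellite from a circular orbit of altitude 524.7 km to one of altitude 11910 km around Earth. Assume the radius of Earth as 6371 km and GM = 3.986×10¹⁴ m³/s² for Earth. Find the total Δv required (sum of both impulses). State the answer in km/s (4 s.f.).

Δv_total ≈ 2.773 km/s

r₁ = 6371 + 524.7 = 6895.7 km = 6.8957×10⁶ m.
r₂ = 6371 + 11910 = 18281 km = 1.8281×10⁷ m.
Transfer ellipse a_t = (r₁ + r₂)/2 = 1.259×10⁷ m.
At r₁: circular v_c1 = √(μ/r₁) = 7603 m/s; transfer-perigee v_p = √[μ(2/r₁ − 1/a_t)] = 9162 m/s.
Δv₁ = v_p − v_c1 = 1559 m/s.
At r₂: circular v_c2 = √(μ/r₂) = 4669 m/s; transfer-apogee v_a = √[μ(2/r₂ − 1/a_t)] = 3456 m/s.
Δv₂ = v_c2 − v_a = 1213 m/s.
Total Δv = Δv₁ + Δv₂ = 2773 m/s = 2.773 km/s.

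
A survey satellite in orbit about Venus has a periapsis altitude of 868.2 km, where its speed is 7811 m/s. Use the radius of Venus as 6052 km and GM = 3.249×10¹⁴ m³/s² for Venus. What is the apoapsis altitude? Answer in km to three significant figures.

apoapsis altitude ≈ 6790 km

r_p = 6052 + 868.2 = 6920.2 km = 6.920×10⁶ m.
Specific energy ε = v²/2 − μ/r = -1.644×10⁷ J/kg, so a = −μ/(2ε) = 9.879×10⁶ m.
The apsides satisfy r_p + r_a = 2a, so the apoapsis radius is 2a − r_p = 1.284×10⁷ m = 12838 km.
Apoapsis altitude = 12838 − 6052 = 6786.2 km.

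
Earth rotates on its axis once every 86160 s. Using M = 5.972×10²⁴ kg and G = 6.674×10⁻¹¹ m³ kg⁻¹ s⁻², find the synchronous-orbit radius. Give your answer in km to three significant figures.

μ = GM = 6.674×10⁻¹¹ × 5.972×10²⁴ = 3.986×10¹⁴ m³/s².
A synchronous orbit has period T, so by Kepler's third law a = (μT²/4π²)^(1/3).
μT²/4π² = 3.986×10¹⁴ × (8.616×10⁴)² / 39.48 = 7.495×10²² m³.
a = 4.216×10⁷ m = 42162 km.

r_sync ≈ 42200 km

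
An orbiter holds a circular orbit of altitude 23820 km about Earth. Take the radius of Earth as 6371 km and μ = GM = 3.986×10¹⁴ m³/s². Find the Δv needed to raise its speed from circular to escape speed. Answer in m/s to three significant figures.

Δv ≈ 1510 m/s

r = 6371 + 23820 = 30191 km = 3.0191×10⁷ m.
Circular speed v_c = √(μ/r) = 3634 m/s.
Escape speed v_esc = √(2μ/r) = √2 × v_c = 5139 m/s.
Δv = v_esc − v_c = 1505 m/s.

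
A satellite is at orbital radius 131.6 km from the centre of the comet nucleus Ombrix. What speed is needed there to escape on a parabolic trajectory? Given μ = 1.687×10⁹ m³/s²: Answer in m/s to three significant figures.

r = 131.6 km = 1.316×10⁵ m.
Escape speed v_esc = √(2μ/r) = √(2 × 1.687×10⁹ / 1.316×10⁵) = √(2.564×10⁴) = 160.1 m/s.

v_esc ≈ 160 m/s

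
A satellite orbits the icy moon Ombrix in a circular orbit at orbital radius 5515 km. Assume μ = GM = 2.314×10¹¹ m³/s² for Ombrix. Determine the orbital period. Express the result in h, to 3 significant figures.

r = 5515 km = 5.515×10⁶ m.
Kepler's third law: T = 2π√(r³/μ) = 2π√((5.515×10⁶)³ / 2.314×10¹¹).
r³/μ = 7.249×10⁸ s², so T = 2π × 2.692×10⁴ = 1.692×10⁵ s.
Converting: 1.692×10⁵ s ÷ 3600 = 46.99 h.

T ≈ 47.0 h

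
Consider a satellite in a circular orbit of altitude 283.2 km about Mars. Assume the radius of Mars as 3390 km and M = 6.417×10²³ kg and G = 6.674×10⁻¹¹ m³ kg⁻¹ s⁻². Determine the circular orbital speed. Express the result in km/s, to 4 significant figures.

μ = GM = 6.674×10⁻¹¹ × 6.417×10²³ = 4.283×10¹³ m³/s².
r = 3390 + 283.2 = 3673.2 km = 3.6732×10⁶ m.
For a circular orbit v = √(μ/r) = √(4.283×10¹³ / 3.673×10⁶) = √(1.166×10⁷) = 3415 m/s.
That is 3.415 km/s.

v ≈ 3.415 km/s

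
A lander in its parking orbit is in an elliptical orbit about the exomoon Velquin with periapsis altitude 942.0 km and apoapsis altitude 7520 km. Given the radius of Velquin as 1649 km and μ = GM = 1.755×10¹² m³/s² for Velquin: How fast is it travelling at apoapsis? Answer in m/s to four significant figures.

v ≈ 290.4 m/s

r_p = 1649 + 942.0 = 2591.0 km = 2.5910×10⁶ m.
r_a = 1649 + 7520 = 9169.0 km = 9.1690×10⁶ m.
Semi-major axis a = (r_p + r_a)/2 = 5880.0 km = 5.880×10⁶ m.
Vis-viva: v² = μ(2/r − 1/a) = 1.755×10¹² × (2.181×10⁻⁷ − 1.701×10⁻⁷) = 8.434×10⁴ m²/s².
v = 290.4 m/s.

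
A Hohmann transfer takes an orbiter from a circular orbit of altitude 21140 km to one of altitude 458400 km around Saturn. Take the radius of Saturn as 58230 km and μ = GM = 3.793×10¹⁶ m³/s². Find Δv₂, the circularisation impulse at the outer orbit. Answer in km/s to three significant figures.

Δv ≈ 4.15 km/s

r₁ = 58230 + 21140 = 79370 km = 7.9370×10⁷ m.
r₂ = 58230 + 458400 = 516630 km = 5.1663×10⁸ m.
Transfer ellipse a_t = (r₁ + r₂)/2 = 2.980×10⁸ m.
At r₁: circular v_c1 = √(μ/r₁) = 21860 m/s; transfer-perikrone v_p = √[μ(2/r₁ − 1/a_t)] = 28780 m/s.
At r₂: circular v_c2 = √(μ/r₂) = 8568 m/s; transfer-apokrone v_a = √[μ(2/r₂ − 1/a_t)] = 4422 m/s.
Δv₂ = v_c2 − v_a = 4146 m/s.
= 4.146 km/s.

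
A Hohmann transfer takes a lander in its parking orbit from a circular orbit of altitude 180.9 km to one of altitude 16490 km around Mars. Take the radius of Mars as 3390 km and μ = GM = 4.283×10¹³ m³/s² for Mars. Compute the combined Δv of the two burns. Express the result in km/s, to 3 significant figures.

Δv_total ≈ 1.70 km/s

r₁ = 3390 + 180.9 = 3570.9 km = 3.5709×10⁶ m.
r₂ = 3390 + 16490 = 19880 km = 1.9880×10⁷ m.
Transfer ellipse a_t = (r₁ + r₂)/2 = 1.173×10⁷ m.
At r₁: circular v_c1 = √(μ/r₁) = 3463 m/s; transfer-periapsis v_p = √[μ(2/r₁ − 1/a_t)] = 4510 m/s.
Δv₁ = v_p − v_c1 = 1046 m/s.
At r₂: circular v_c2 = √(μ/r₂) = 1468 m/s; transfer-apoapsis v_a = √[μ(2/r₂ − 1/a_t)] = 810.0 m/s.
Δv₂ = v_c2 − v_a = 657.8 m/s.
Total Δv = Δv₁ + Δv₂ = 1704 m/s = 1.704 km/s.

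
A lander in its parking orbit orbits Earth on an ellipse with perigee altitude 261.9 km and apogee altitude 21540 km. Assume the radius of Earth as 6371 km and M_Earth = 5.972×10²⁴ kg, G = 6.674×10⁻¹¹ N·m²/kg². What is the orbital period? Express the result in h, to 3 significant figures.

T ≈ 6.28 h

μ = GM = 6.674×10⁻¹¹ × 5.972×10²⁴ = 3.986×10¹⁴ m³/s².
r_p = 6371 + 261.9 = 6632.9 km = 6.6329×10⁶ m.
r_a = 6371 + 21540 = 27911 km = 2.7911×10⁷ m.
Semi-major axis a = (r_p + r_a)/2 = (6632.9 + 27911)/2 = 17272 km = 1.727×10⁷ m.
By Kepler's third law T = 2π√(a³/μ) = 2π × 3.595×10³ = 2.259×10⁴ s.
= 6.275 h.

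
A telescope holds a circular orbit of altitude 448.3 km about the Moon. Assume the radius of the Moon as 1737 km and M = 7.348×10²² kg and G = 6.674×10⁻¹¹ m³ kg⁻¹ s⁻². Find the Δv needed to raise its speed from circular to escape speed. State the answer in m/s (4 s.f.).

μ = GM = 6.674×10⁻¹¹ × 7.348×10²² = 4.904×10¹² m³/s².
r = 1737 + 448.3 = 2185.3 km = 2.1853×10⁶ m.
Circular speed v_c = √(μ/r) = 1498 m/s.
Escape speed v_esc = √(2μ/r) = √2 × v_c = 2119 m/s.
Δv = v_esc − v_c = 620.5 m/s.

Δv ≈ 620.5 m/s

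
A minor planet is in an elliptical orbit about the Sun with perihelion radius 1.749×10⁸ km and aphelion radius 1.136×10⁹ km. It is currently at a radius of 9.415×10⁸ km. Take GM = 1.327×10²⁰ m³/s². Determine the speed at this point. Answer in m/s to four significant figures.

Semi-major axis a = (r_p + r_a)/2 = 6.5545×10⁸ km = 6.554×10¹¹ m.
Vis-viva: v² = μ(2/r − 1/a) = 1.327×10²⁰ × (2.124×10⁻¹² − 1.526×10⁻¹²) = 7.943×10⁷ m²/s².
v = 8913 m/s.

v ≈ 8913 m/s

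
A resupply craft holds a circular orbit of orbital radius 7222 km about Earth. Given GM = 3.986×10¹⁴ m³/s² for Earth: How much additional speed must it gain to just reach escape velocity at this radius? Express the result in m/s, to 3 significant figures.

r = 7222 km = 7.222×10⁶ m.
Circular speed v_c = √(μ/r) = 7429 m/s.
Escape speed v_esc = √(2μ/r) = √2 × v_c = 10510 m/s.
Δv = v_esc − v_c = 3077 m/s.

Δv ≈ 3080 m/s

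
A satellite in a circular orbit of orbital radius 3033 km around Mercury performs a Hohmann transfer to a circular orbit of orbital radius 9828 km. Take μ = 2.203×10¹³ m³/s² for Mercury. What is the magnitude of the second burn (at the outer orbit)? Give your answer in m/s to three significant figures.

Δv ≈ 469 m/s

r₁ = 3033 km = 3.033×10⁶ m.
r₂ = 9828 km = 9.828×10⁶ m.
Transfer ellipse a_t = (r₁ + r₂)/2 = 6.430×10⁶ m.
At r₁: circular v_c1 = √(μ/r₁) = 2695 m/s; transfer-periherm v_p = √[μ(2/r₁ − 1/a_t)] = 3332 m/s.
At r₂: circular v_c2 = √(μ/r₂) = 1497 m/s; transfer-apoherm v_a = √[μ(2/r₂ − 1/a_t)] = 1028 m/s.
Δv₂ = v_c2 − v_a = 469.0 m/s.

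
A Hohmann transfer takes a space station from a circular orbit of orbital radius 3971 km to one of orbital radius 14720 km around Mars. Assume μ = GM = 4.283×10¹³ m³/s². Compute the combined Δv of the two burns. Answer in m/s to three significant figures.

Δv_total ≈ 1430 m/s

r₁ = 3971 km = 3.971×10⁶ m.
r₂ = 14720 km = 1.472×10⁷ m.
Transfer ellipse a_t = (r₁ + r₂)/2 = 9.346×10⁶ m.
At r₁: circular v_c1 = √(μ/r₁) = 3284 m/s; transfer-periapsis v_p = √[μ(2/r₁ − 1/a_t)] = 4122 m/s.
Δv₁ = v_p − v_c1 = 837.5 m/s.
At r₂: circular v_c2 = √(μ/r₂) = 1706 m/s; transfer-apoapsis v_a = √[μ(2/r₂ − 1/a_t)] = 1112 m/s.
Δv₂ = v_c2 − v_a = 593.9 m/s.
Total Δv = Δv₁ + Δv₂ = 1431 m/s.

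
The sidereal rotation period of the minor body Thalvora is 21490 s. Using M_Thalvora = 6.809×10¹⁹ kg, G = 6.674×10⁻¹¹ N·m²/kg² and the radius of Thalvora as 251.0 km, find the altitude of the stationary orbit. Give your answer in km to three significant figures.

h_sync ≈ 125 km

μ = GM = 6.674×10⁻¹¹ × 6.809×10¹⁹ = 4.544×10⁹ m³/s².
A synchronous orbit has period T, so by Kepler's third law a = (μT²/4π²)^(1/3).
μT²/4π² = 4.544×10⁹ × (2.149×10⁴)² / 39.48 = 5.316×10¹⁶ m³.
a = 3.760×10⁵ m = 376.01 km.
Altitude h = a − R = 376.01 − 251.0 = 125.01 km.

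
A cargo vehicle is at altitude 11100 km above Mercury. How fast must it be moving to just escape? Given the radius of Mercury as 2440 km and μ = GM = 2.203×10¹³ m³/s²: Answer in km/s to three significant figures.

r = 2440 + 11100 = 13540 km = 1.3540×10⁷ m.
Escape speed v_esc = √(2μ/r) = √(2 × 2.203×10¹³ / 1.354×10⁷) = √(3.254×10⁶) = 1804 m/s.
= 1.804 km/s.

v_esc ≈ 1.80 km/s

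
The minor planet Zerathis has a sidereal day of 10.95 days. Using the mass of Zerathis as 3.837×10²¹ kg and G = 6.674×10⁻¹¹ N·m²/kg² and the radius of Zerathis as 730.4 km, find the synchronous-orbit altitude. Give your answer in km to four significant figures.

μ = GM = 6.674×10⁻¹¹ × 3.837×10²¹ = 2.561×10¹¹ m³/s².
T = 10.95 days = 9.461×10⁵ s.
A synchronous orbit has period T, so by Kepler's third law a = (μT²/4π²)^(1/3).
μT²/4π² = 2.561×10¹¹ × (9.461×10⁵)² / 39.48 = 5.806×10²¹ m³.
a = 1.797×10⁷ m = 17973 km.
Altitude h = a − R = 17973 − 730.4 = 17243 km.

h_sync ≈ 17240 km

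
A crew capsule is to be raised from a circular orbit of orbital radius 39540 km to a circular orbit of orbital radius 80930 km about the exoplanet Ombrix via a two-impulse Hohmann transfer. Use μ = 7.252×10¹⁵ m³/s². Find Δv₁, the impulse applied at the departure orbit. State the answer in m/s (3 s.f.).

r₁ = 39540 km = 3.954×10⁷ m.
r₂ = 80930 km = 8.093×10⁷ m.
Transfer ellipse a_t = (r₁ + r₂)/2 = 6.024×10⁷ m.
At r₁: circular v_c1 = √(μ/r₁) = 13540 m/s; transfer-periapsis v_p = √[μ(2/r₁ − 1/a_t)] = 15700 m/s.
Δv₁ = v_p − v_c1 = 2155 m/s.

Δv ≈ 2160 m/s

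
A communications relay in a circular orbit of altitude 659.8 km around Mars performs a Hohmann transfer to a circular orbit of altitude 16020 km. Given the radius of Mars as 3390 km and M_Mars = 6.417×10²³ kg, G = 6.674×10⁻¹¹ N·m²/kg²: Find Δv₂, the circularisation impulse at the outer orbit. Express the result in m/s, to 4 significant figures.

Δv ≈ 612.6 m/s

μ = GM = 6.674×10⁻¹¹ × 6.417×10²³ = 4.283×10¹³ m³/s².
r₁ = 3390 + 659.8 = 4049.8 km = 4.0498×10⁶ m.
r₂ = 3390 + 16020 = 19410 km = 1.9410×10⁷ m.
Transfer ellipse a_t = (r₁ + r₂)/2 = 1.173×10⁷ m.
At r₁: circular v_c1 = √(μ/r₁) = 3252 m/s; transfer-periapsis v_p = √[μ(2/r₁ − 1/a_t)] = 4183 m/s.
At r₂: circular v_c2 = √(μ/r₂) = 1485 m/s; transfer-apoapsis v_a = √[μ(2/r₂ − 1/a_t)] = 872.8 m/s.
Δv₂ = v_c2 − v_a = 612.6 m/s.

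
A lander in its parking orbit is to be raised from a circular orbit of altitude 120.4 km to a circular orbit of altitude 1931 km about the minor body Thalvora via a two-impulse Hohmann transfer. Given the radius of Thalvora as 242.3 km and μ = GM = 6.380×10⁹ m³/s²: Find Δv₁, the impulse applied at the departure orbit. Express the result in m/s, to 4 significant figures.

Δv ≈ 41.01 m/s

r₁ = 242.3 + 120.4 = 362.70 km = 3.6270×10⁵ m.
r₂ = 242.3 + 1931 = 2173.3 km = 2.1733×10⁶ m.
Transfer ellipse a_t = (r₁ + r₂)/2 = 1.268×10⁶ m.
At r₁: circular v_c1 = √(μ/r₁) = 132.6 m/s; transfer-periapsis v_p = √[μ(2/r₁ − 1/a_t)] = 173.6 m/s.
Δv₁ = v_p − v_c1 = 41.01 m/s.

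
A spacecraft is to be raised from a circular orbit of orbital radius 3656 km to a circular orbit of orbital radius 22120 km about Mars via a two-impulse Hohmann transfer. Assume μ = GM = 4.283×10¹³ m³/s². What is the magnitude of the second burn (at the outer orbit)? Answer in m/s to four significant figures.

Δv ≈ 650.4 m/s

r₁ = 3656 km = 3.656×10⁶ m.
r₂ = 22120 km = 2.212×10⁷ m.
Transfer ellipse a_t = (r₁ + r₂)/2 = 1.289×10⁷ m.
At r₁: circular v_c1 = √(μ/r₁) = 3423 m/s; transfer-periapsis v_p = √[μ(2/r₁ − 1/a_t)] = 4484 m/s.
At r₂: circular v_c2 = √(μ/r₂) = 1391 m/s; transfer-apoapsis v_a = √[μ(2/r₂ − 1/a_t)] = 741.1 m/s.
Δv₂ = v_c2 − v_a = 650.4 m/s.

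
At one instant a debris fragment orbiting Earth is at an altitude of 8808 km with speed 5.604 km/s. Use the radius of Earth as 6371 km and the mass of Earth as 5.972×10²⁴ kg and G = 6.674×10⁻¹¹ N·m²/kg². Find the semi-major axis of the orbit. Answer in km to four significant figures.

μ = GM = 6.674×10⁻¹¹ × 5.972×10²⁴ = 3.986×10¹⁴ m³/s².
r = 6371 + 8808 = 15179 km = 1.518×10⁷ m.
Vis-viva rearranged: 1/a = 2/r − v²/μ = 1.318×10⁻⁷ − 7.879×10⁻⁸ = 5.297×10⁻⁸ m⁻¹.
a = 1.888×10⁷ m = 18879 km.

a ≈ 18880 km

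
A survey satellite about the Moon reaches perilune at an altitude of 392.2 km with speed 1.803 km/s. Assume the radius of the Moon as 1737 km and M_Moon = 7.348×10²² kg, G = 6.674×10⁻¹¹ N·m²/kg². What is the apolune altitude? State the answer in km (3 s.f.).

apolune altitude ≈ 3370 km

μ = GM = 6.674×10⁻¹¹ × 7.348×10²² = 4.904×10¹² m³/s².
r_p = 1737 + 392.2 = 2129.2 km = 2.129×10⁶ m.
Specific energy ε = v²/2 − μ/r = -6.778×10⁵ J/kg, so a = −μ/(2ε) = 3.617×10⁶ m.
The apsides satisfy r_p + r_a = 2a, so the apolune radius is 2a − r_p = 5.106×10⁶ m = 5105.7 km.
Apolune altitude = 5105.7 − 1737 = 3368.7 km.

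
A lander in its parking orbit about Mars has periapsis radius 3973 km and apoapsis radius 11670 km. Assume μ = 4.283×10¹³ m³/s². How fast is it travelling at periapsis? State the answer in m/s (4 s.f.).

v ≈ 4011 m/s

Semi-major axis a = (r_p + r_a)/2 = 7821.5 km = 7.822×10⁶ m.
Vis-viva: v² = μ(2/r − 1/a) = 4.283×10¹³ × (5.034×10⁻⁷ − 1.279×10⁻⁷) = 1.608×10⁷ m²/s².
v = 4011 m/s.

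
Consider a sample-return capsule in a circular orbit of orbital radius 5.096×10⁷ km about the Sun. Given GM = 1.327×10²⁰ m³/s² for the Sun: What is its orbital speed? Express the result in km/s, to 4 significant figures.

r = 5.096×10⁷ km = 5.096×10¹⁰ m.
For a circular orbit v = √(μ/r) = √(1.327×10²⁰ / 5.096×10¹⁰) = √(2.604×10⁹) = 51030 m/s.
That is 51.03 km/s.

v ≈ 51.03 km/s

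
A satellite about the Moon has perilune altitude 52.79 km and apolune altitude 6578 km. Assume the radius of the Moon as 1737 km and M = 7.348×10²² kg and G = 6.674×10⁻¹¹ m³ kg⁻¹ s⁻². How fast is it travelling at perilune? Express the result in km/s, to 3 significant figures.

μ = GM = 6.674×10⁻¹¹ × 7.348×10²² = 4.904×10¹² m³/s².
r_p = 1737 + 52.79 = 1789.8 km = 1.7898×10⁶ m.
r_a = 1737 + 6578 = 8315.0 km = 8.3150×10⁶ m.
Semi-major axis a = (r_p + r_a)/2 = 5052.4 km = 5.052×10⁶ m.
Vis-viva: v² = μ(2/r − 1/a) = 4.904×10¹² × (1.117×10⁻⁶ − 1.979×10⁻⁷) = 4.509×10⁶ m²/s².
v = 2124 m/s = 2.124 km/s.

v ≈ 2.12 km/s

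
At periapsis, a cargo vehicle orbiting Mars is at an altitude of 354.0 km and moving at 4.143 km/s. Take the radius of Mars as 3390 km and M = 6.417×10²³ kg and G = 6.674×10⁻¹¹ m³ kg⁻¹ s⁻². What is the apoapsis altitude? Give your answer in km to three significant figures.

μ = GM = 6.674×10⁻¹¹ × 6.417×10²³ = 4.283×10¹³ m³/s².
r_p = 3390 + 354.0 = 3744.0 km = 3.744×10⁶ m.
Specific energy ε = v²/2 − μ/r = -2.857×10⁶ J/kg, so a = −μ/(2ε) = 7.496×10⁶ m.
The apsides satisfy r_p + r_a = 2a, so the apoapsis radius is 2a − r_p = 1.125×10⁷ m = 11248 km.
Apoapsis altitude = 11248 − 3390 = 7858.2 km.

apoapsis altitude ≈ 7860 km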